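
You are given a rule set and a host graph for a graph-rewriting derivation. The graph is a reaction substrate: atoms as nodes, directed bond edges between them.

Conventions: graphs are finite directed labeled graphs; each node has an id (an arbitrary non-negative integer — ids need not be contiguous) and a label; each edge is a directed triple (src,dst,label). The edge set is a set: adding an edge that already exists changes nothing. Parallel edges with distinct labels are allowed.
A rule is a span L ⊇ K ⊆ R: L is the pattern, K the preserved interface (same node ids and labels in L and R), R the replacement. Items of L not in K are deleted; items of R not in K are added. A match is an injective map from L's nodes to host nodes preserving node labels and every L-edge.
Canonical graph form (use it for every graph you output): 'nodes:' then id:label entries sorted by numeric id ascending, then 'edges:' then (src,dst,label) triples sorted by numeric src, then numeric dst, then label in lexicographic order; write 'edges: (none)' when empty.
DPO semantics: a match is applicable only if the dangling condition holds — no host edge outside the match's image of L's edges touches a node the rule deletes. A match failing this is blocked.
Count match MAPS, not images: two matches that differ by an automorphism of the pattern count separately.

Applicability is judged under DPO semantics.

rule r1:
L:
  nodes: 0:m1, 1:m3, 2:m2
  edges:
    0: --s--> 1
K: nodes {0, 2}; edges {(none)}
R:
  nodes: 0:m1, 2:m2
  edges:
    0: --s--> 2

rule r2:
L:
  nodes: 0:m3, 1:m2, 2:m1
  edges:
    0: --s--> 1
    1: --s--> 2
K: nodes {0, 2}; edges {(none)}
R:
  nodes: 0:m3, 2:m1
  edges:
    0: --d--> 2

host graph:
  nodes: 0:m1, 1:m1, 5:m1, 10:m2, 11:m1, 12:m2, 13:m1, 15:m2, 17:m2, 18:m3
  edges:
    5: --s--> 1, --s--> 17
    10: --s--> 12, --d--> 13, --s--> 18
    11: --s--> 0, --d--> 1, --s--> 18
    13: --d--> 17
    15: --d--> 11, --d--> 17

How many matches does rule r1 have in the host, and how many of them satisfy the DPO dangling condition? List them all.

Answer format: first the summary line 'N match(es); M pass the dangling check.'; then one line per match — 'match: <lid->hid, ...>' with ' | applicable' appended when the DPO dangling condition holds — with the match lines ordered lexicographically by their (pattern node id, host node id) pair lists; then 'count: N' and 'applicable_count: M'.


4 match(es); 0 pass the dangling check.
match: 0->11, 1->18, 2->10
match: 0->11, 1->18, 2->12
match: 0->11, 1->18, 2->15
match: 0->11, 1->18, 2->17
count: 4
applicable_count: 0


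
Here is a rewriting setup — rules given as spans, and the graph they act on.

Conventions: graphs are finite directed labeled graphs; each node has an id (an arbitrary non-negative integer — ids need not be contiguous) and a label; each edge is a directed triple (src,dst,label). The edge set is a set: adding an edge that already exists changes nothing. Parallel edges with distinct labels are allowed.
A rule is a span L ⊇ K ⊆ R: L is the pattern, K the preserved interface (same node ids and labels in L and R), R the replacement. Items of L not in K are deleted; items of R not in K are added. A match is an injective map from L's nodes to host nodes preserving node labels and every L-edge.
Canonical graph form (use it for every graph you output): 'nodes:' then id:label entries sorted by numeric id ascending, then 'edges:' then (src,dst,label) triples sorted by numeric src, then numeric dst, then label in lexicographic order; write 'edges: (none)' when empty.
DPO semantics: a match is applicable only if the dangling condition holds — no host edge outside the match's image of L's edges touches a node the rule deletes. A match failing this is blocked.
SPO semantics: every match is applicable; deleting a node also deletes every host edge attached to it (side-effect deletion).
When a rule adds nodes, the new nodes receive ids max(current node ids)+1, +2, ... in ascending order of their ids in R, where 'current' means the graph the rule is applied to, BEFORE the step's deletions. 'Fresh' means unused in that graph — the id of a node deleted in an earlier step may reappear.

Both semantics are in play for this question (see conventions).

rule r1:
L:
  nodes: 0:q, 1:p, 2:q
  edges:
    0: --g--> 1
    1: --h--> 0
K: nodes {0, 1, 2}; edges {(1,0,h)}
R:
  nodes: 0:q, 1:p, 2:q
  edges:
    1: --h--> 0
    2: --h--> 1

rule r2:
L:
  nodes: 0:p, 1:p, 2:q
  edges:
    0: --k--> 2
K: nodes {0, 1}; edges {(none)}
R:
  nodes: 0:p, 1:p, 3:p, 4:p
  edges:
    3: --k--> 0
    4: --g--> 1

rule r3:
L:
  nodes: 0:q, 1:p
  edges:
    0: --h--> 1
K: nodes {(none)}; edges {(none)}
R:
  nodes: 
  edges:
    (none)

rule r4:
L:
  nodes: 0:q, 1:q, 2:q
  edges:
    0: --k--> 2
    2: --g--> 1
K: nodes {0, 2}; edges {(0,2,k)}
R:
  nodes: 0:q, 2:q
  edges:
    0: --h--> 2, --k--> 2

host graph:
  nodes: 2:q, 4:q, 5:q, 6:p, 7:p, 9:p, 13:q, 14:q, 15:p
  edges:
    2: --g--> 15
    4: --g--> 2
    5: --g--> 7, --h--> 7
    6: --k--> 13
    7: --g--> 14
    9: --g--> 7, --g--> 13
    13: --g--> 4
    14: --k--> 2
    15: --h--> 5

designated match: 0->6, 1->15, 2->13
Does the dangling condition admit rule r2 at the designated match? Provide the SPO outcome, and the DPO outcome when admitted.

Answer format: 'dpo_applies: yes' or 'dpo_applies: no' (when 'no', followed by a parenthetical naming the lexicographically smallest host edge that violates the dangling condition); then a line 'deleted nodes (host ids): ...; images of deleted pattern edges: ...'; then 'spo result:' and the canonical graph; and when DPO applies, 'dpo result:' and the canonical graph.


dpo_applies: no
(the rule deletes node 13, which keeps host edge (9,13,g) outside the match image — the dangling condition fails, DPO blocks; SPO proceeds and side-deletes such edges)
deleted nodes (host ids): 13; images of deleted pattern edges: (6,13,k)
spo result:
nodes: 2:q, 4:q, 5:q, 6:p, 7:p, 9:p, 14:q, 15:p, 16:p, 17:p
edges: (2,15,g); (4,2,g); (5,7,g); (5,7,h); (7,14,g); (9,7,g); (14,2,k); (15,5,h); (16,6,k); (17,15,g)


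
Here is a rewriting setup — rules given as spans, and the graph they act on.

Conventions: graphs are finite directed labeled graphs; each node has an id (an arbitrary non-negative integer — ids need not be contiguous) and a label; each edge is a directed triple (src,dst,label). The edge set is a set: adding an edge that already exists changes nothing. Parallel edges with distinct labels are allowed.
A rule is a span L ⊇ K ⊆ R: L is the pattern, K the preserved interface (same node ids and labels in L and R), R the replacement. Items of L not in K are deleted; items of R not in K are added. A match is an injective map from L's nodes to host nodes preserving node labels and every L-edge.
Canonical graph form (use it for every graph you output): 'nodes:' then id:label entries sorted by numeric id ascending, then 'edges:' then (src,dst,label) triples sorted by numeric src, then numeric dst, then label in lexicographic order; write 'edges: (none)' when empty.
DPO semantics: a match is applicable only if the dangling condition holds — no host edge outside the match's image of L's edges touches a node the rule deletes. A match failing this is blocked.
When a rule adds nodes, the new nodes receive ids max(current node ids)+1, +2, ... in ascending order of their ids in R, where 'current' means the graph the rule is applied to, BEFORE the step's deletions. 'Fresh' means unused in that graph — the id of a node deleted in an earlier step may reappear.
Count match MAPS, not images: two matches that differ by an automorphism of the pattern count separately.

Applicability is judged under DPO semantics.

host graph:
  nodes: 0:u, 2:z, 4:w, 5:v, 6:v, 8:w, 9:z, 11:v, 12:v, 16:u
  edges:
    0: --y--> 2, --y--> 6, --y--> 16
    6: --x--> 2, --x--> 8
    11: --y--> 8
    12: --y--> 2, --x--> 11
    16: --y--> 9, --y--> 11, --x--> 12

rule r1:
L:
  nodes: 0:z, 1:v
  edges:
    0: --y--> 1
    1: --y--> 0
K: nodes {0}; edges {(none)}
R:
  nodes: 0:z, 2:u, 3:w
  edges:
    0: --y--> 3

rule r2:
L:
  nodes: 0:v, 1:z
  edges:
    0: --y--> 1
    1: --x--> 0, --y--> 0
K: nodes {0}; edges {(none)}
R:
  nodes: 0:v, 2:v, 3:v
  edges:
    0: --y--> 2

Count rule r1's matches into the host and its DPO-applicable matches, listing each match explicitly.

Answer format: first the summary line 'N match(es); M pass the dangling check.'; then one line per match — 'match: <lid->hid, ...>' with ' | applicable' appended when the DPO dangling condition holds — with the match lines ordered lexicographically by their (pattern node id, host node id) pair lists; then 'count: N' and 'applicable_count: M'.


0 match(es); 0 pass the dangling check.
count: 0
applicable_count: 0


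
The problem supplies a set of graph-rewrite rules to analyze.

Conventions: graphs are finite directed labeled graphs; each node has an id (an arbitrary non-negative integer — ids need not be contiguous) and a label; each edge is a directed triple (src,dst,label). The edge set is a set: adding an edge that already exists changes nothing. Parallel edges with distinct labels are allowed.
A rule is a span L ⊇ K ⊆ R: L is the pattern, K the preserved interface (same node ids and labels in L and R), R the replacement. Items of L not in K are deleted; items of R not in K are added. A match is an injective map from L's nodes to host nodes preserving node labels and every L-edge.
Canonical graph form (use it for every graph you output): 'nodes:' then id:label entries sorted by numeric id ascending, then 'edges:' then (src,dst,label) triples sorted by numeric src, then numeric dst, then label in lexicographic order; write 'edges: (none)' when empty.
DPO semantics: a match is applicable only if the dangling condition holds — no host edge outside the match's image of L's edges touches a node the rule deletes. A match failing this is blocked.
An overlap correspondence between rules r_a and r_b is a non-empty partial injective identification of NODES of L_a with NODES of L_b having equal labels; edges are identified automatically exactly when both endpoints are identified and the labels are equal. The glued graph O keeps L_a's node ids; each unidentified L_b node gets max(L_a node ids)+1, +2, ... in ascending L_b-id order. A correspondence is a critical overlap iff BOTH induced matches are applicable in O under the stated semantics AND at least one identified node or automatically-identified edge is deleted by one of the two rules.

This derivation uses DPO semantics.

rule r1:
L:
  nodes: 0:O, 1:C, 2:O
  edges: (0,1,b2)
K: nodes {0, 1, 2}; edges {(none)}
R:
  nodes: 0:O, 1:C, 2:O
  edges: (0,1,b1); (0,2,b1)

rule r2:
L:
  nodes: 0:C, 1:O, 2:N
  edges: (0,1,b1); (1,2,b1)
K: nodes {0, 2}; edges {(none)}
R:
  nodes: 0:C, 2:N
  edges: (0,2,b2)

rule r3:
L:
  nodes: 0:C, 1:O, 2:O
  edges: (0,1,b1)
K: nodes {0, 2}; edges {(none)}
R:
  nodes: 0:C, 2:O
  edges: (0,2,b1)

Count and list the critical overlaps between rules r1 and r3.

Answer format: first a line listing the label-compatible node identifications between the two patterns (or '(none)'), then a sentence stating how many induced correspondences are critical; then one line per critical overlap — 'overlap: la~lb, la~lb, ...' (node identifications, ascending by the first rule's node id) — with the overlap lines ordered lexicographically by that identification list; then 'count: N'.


label-compatible node identifications between L(r1) and L(r3): 0~1, 0~2, 1~0, 2~1, 2~2
4 of the induced correspondences are critical overlaps of r1 and r3.
overlap: 0~2, 1~0, 2~1
overlap: 0~2, 2~1
overlap: 1~0, 2~1
overlap: 2~1
count: 4


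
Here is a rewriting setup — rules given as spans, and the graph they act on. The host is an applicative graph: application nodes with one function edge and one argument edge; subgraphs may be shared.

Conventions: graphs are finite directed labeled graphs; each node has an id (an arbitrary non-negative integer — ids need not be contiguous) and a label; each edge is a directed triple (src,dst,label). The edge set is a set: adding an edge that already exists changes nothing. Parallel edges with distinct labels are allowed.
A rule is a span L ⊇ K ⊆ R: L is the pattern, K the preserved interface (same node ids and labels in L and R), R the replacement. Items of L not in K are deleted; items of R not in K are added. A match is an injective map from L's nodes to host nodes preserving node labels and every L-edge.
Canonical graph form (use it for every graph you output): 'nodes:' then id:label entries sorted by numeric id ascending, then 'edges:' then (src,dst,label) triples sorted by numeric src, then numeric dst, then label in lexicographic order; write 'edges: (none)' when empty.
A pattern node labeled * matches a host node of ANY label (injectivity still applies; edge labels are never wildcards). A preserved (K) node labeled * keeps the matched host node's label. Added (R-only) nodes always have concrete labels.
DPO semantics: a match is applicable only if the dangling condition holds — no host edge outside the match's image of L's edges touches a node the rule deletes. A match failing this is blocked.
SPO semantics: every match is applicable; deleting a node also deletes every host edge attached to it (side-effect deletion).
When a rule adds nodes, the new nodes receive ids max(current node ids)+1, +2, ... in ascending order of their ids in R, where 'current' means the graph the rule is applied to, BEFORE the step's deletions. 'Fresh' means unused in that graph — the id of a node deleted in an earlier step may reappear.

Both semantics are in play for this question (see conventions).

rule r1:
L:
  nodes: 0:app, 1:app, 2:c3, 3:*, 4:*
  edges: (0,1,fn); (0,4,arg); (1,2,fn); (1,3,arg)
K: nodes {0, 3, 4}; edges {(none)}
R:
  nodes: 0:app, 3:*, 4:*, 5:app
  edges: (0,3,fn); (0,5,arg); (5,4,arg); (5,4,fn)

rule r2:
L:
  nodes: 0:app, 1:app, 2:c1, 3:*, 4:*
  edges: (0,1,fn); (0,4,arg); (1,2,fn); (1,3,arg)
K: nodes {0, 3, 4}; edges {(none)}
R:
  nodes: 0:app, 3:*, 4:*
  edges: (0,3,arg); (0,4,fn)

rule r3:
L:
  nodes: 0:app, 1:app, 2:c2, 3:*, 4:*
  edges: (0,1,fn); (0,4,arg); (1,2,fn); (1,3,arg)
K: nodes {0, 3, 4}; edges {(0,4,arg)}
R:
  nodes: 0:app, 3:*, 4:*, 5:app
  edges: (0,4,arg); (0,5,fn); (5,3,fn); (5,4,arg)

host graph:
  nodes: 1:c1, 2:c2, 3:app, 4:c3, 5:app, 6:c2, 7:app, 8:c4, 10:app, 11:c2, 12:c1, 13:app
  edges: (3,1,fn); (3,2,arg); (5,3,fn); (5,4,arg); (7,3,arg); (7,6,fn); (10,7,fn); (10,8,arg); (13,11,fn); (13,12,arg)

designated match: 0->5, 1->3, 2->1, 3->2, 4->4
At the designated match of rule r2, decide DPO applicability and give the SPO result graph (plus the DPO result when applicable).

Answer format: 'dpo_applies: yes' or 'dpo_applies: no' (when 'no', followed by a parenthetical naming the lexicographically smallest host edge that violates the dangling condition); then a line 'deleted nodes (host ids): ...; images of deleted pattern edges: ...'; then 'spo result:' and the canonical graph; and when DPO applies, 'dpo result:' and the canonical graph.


dpo_applies: no
(the rule deletes node 3, which keeps host edge (7,3,arg) outside the match image — the dangling condition fails, DPO blocks; SPO proceeds and side-deletes such edges)
deleted nodes (host ids): 1, 3; images of deleted pattern edges: (3,1,fn); (3,2,arg); (5,3,fn); (5,4,arg)
spo result:
nodes: 2:c2, 4:c3, 5:app, 6:c2, 7:app, 8:c4, 10:app, 11:c2, 12:c1, 13:app
edges: (5,2,arg); (5,4,fn); (7,6,fn); (10,7,fn); (10,8,arg); (13,11,fn); (13,12,arg)


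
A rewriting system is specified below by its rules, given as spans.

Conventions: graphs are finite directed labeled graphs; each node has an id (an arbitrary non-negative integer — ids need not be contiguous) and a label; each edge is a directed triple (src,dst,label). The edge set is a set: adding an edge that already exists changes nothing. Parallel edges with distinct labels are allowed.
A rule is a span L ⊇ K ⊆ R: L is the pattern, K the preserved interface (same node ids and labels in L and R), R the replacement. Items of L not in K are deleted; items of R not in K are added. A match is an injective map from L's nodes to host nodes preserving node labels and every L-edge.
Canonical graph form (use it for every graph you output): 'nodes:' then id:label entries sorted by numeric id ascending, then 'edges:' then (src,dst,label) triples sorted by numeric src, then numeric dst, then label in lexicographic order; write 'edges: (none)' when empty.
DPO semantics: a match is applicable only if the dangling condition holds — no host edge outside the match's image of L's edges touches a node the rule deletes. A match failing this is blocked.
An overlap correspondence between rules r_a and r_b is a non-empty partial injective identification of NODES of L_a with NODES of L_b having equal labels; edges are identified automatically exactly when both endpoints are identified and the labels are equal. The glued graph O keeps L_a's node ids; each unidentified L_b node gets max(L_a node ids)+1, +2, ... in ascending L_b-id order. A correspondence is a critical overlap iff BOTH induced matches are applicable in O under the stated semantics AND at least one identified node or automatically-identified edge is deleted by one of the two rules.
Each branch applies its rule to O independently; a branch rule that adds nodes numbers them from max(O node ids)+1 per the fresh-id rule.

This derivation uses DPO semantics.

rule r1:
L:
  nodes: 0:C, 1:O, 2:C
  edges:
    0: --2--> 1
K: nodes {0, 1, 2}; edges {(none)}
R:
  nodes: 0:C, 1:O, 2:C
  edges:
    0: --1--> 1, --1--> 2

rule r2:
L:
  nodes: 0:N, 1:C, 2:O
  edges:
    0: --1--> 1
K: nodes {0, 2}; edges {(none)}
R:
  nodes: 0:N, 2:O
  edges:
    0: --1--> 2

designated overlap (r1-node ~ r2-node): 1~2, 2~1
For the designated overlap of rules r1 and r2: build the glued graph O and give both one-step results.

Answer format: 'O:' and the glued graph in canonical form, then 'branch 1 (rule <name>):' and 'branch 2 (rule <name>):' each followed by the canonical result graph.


O:
nodes: 0:C, 1:O, 2:C, 3:N
edges: (0,1,2); (3,2,1)
branch 1 (rule r1):
nodes: 0:C, 1:O, 2:C, 3:N
edges: (0,1,1); (0,2,1); (3,2,1)
branch 2 (rule r2):
nodes: 0:C, 1:O, 3:N
edges: (0,1,2); (3,1,1)


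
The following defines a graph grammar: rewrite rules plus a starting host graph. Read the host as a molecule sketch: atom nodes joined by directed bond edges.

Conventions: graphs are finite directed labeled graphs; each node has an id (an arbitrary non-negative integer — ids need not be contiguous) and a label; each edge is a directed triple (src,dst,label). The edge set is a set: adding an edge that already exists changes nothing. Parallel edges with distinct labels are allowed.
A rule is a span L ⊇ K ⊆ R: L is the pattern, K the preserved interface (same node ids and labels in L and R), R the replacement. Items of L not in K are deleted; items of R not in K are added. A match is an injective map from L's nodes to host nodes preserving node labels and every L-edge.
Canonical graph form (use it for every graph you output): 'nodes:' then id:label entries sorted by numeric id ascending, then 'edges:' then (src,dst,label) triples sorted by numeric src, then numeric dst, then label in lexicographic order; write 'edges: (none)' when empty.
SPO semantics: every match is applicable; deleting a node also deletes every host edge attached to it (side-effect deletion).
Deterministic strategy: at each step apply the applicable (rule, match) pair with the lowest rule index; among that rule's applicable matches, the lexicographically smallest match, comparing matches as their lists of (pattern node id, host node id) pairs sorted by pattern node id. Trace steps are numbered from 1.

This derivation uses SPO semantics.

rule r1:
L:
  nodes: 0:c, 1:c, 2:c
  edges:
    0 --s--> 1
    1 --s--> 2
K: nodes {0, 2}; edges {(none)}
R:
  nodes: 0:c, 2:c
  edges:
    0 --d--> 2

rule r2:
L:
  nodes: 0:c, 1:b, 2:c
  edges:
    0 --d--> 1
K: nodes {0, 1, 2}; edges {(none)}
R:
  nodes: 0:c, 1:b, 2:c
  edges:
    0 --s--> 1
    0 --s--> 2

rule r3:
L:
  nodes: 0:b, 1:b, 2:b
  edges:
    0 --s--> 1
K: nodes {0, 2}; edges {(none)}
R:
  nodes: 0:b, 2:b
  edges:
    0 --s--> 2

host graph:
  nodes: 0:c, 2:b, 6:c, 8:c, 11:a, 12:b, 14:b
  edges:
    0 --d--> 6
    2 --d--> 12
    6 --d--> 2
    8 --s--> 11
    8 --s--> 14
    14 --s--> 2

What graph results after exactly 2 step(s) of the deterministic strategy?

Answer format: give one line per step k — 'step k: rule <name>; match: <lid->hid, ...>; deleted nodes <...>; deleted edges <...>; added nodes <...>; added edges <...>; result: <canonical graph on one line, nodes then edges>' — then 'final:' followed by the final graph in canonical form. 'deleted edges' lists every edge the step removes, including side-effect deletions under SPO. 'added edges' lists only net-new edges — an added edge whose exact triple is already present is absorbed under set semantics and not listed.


step 1: rule r2; match: 0->6, 1->2, 2->0; deleted nodes (none); deleted edges (6,2,d); added nodes (none); added edges (6,0,s); (6,2,s); result: nodes: 0:c, 2:b, 6:c, 8:c, 11:a, 12:b, 14:b edges: (0,6,d); (2,12,d); (6,0,s); (6,2,s); (8,11,s); (8,14,s); (14,2,s)
step 2: rule r3; match: 0->14, 1->2, 2->12; deleted nodes 2; deleted edges (2,12,d); (6,2,s); (14,2,s); added nodes (none); added edges (14,12,s); result: nodes: 0:c, 6:c, 8:c, 11:a, 12:b, 14:b edges: (0,6,d); (6,0,s); (8,11,s); (8,14,s); (14,12,s)
final:
nodes: 0:c, 6:c, 8:c, 11:a, 12:b, 14:b
edges: (0,6,d); (6,0,s); (8,11,s); (8,14,s); (14,12,s)


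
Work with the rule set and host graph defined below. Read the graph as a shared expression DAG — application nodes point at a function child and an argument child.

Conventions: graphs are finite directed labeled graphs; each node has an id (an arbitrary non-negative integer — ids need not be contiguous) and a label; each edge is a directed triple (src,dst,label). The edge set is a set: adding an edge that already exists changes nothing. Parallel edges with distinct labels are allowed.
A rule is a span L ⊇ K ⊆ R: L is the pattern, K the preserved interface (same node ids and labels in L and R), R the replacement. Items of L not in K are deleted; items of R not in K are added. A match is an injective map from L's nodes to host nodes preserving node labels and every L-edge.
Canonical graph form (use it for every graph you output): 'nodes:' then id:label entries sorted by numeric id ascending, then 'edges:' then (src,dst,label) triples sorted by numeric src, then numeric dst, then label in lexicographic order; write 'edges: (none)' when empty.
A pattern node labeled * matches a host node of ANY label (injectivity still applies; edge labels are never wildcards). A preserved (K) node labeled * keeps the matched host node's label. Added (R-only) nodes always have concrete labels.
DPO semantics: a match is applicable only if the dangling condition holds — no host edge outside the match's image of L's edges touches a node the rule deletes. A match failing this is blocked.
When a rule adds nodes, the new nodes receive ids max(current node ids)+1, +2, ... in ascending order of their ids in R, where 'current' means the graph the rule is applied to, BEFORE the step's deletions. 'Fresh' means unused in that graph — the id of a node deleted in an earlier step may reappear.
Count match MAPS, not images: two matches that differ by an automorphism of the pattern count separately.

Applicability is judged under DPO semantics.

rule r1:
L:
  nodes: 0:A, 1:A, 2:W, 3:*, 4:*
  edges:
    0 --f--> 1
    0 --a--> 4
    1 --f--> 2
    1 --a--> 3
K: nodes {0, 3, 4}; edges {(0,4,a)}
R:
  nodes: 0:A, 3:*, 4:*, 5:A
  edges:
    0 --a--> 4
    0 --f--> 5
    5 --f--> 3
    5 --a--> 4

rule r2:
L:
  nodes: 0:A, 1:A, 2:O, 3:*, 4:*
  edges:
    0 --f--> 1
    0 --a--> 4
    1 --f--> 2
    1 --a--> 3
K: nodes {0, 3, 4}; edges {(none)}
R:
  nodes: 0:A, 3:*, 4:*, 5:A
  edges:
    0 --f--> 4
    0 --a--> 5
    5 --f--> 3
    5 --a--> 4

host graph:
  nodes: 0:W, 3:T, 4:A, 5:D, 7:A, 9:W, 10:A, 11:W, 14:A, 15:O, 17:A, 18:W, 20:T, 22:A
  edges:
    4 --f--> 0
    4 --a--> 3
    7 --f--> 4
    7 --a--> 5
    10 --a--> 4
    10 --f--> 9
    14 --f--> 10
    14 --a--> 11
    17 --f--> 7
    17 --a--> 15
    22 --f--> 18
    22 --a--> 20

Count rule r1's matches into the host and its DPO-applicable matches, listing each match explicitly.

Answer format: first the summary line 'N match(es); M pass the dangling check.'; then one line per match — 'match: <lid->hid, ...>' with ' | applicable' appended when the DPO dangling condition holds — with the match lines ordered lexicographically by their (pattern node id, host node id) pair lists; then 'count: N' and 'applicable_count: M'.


2 match(es); 1 pass the dangling check.
match: 0->7, 1->4, 2->0, 3->3, 4->5
match: 0->14, 1->10, 2->9, 3->4, 4->11 | applicable
count: 2
applicable_count: 1


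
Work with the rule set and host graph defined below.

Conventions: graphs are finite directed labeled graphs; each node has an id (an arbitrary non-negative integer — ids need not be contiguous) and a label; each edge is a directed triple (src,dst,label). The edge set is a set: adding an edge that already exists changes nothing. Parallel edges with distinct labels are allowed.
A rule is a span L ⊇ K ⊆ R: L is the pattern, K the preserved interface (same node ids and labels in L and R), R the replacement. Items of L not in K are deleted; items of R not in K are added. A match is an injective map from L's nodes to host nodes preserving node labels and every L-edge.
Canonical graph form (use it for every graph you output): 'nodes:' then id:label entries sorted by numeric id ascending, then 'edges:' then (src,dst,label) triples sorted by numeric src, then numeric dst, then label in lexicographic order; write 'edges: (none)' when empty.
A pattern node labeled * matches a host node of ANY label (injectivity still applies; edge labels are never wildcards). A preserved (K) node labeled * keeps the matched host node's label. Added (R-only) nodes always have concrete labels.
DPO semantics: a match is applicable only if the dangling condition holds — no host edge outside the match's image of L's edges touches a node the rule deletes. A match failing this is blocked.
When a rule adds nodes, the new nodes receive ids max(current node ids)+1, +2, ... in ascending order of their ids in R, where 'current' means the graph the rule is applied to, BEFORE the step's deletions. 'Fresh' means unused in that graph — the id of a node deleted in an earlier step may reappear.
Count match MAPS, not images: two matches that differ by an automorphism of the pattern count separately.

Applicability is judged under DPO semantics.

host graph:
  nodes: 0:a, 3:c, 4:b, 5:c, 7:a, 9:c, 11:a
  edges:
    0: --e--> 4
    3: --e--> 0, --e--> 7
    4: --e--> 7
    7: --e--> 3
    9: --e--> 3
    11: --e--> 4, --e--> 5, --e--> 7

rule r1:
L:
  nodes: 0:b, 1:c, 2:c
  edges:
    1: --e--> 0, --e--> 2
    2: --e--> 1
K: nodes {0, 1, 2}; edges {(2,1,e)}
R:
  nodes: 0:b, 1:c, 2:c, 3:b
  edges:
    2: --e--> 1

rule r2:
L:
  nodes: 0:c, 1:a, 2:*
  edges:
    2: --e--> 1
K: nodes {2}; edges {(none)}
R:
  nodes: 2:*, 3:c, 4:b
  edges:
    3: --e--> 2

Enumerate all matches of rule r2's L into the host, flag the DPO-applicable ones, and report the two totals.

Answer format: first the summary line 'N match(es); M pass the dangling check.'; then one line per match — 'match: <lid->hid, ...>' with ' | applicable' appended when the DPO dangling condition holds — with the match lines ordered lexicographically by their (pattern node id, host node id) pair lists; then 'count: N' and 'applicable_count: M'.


10 match(es); 0 pass the dangling check.
match: 0->3, 1->7, 2->4
match: 0->3, 1->7, 2->11
match: 0->5, 1->0, 2->3
match: 0->5, 1->7, 2->3
match: 0->5, 1->7, 2->4
match: 0->5, 1->7, 2->11
match: 0->9, 1->0, 2->3
match: 0->9, 1->7, 2->3
match: 0->9, 1->7, 2->4
match: 0->9, 1->7, 2->11
count: 10
applicable_count: 0


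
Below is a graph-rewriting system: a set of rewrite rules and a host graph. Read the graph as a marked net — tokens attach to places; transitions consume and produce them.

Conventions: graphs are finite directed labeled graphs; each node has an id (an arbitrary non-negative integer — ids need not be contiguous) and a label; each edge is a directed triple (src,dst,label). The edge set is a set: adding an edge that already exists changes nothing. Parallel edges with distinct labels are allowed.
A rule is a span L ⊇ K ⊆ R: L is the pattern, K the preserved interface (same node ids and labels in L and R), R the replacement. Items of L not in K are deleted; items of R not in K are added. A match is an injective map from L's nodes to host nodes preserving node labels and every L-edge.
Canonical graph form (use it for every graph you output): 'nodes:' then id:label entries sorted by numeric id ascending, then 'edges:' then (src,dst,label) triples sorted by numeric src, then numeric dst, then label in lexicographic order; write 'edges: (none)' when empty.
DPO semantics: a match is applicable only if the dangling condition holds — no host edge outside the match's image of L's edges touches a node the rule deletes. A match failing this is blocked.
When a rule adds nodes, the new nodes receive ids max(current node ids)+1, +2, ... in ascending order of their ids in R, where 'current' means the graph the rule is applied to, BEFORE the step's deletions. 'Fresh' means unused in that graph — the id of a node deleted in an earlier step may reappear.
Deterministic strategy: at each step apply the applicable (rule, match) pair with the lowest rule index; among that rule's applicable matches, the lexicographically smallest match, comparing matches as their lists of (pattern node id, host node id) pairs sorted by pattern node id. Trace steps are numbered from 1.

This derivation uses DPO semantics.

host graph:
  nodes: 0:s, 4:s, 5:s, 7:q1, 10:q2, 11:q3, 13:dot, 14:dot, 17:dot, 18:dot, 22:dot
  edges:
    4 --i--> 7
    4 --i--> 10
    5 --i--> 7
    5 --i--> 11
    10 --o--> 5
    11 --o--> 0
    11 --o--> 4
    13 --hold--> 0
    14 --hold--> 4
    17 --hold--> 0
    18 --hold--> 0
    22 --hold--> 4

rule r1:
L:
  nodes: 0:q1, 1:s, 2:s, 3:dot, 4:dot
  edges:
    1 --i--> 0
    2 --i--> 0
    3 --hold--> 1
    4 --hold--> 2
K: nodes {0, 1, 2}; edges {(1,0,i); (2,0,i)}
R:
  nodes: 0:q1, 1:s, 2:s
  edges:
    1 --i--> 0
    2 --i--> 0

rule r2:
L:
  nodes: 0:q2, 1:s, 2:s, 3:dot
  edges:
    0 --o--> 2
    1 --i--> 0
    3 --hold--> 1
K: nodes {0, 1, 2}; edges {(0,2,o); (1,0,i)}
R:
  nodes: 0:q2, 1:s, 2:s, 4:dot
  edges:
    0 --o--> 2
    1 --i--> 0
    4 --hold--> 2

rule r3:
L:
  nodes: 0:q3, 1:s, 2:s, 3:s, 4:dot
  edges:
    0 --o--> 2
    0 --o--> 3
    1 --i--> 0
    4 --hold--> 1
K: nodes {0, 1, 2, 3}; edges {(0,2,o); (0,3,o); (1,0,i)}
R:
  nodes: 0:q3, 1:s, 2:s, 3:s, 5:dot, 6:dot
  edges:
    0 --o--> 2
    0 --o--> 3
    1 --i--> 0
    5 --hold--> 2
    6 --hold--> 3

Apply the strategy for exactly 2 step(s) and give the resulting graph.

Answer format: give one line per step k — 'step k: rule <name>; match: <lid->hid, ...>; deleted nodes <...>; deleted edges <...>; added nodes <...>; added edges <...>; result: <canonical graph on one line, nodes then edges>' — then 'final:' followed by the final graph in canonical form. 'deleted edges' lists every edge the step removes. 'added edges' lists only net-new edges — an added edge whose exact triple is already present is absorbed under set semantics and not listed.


step 1: rule r2; match: 0->10, 1->4, 2->5, 3->14; deleted nodes 14; deleted edges (14,4,hold); added nodes 23; added edges (23,5,hold); result: nodes: 0:s, 4:s, 5:s, 7:q1, 10:q2, 11:q3, 13:dot, 17:dot, 18:dot, 22:dot, 23:dot edges: (4,7,i); (4,10,i); (5,7,i); (5,11,i); (10,5,o); (11,0,o); (11,4,o); (13,0,hold); (17,0,hold); (18,0,hold); (22,4,hold); (23,5,hold)
step 2: rule r1; match: 0->7, 1->4, 2->5, 3->22, 4->23; deleted nodes 22, 23; deleted edges (22,4,hold); (23,5,hold); added nodes (none); added edges (none); result: nodes: 0:s, 4:s, 5:s, 7:q1, 10:q2, 11:q3, 13:dot, 17:dot, 18:dot edges: (4,7,i); (4,10,i); (5,7,i); (5,11,i); (10,5,o); (11,0,o); (11,4,o); (13,0,hold); (17,0,hold); (18,0,hold)
final:
nodes: 0:s, 4:s, 5:s, 7:q1, 10:q2, 11:q3, 13:dot, 17:dot, 18:dot
edges: (4,7,i); (4,10,i); (5,7,i); (5,11,i); (10,5,o); (11,0,o); (11,4,o); (13,0,hold); (17,0,hold); (18,0,hold)


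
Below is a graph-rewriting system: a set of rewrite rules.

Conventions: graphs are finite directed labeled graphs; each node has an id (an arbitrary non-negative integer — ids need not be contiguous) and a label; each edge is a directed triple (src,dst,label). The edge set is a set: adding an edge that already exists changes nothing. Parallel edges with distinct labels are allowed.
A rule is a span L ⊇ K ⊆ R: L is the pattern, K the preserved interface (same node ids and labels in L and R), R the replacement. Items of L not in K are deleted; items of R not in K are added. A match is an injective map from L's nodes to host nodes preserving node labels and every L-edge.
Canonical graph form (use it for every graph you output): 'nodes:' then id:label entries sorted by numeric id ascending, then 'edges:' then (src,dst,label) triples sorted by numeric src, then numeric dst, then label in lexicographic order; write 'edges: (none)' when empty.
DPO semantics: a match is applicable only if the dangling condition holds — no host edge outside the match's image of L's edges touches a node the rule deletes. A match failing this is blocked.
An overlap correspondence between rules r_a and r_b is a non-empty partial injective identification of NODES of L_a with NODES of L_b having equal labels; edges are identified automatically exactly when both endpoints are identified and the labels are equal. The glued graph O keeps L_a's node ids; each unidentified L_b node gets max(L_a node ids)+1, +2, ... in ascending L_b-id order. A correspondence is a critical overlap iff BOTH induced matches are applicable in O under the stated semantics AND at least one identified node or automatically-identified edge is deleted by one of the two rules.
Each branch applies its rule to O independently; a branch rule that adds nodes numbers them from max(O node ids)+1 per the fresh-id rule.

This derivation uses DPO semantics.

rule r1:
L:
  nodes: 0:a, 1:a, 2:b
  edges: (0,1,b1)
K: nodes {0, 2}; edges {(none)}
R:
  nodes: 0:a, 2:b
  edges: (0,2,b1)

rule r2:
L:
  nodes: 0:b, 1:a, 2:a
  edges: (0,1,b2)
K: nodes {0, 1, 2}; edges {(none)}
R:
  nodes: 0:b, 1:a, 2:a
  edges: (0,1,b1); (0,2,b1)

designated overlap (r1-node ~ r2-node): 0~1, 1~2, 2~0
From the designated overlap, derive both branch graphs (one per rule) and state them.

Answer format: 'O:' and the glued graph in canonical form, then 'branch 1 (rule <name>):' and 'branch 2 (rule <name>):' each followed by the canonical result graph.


O:
nodes: 0:a, 1:a, 2:b
edges: (0,1,b1); (2,0,b2)
branch 1 (rule r1):
nodes: 0:a, 2:b
edges: (0,2,b1); (2,0,b2)
branch 2 (rule r2):
nodes: 0:a, 1:a, 2:b
edges: (0,1,b1); (2,0,b1); (2,1,b1)


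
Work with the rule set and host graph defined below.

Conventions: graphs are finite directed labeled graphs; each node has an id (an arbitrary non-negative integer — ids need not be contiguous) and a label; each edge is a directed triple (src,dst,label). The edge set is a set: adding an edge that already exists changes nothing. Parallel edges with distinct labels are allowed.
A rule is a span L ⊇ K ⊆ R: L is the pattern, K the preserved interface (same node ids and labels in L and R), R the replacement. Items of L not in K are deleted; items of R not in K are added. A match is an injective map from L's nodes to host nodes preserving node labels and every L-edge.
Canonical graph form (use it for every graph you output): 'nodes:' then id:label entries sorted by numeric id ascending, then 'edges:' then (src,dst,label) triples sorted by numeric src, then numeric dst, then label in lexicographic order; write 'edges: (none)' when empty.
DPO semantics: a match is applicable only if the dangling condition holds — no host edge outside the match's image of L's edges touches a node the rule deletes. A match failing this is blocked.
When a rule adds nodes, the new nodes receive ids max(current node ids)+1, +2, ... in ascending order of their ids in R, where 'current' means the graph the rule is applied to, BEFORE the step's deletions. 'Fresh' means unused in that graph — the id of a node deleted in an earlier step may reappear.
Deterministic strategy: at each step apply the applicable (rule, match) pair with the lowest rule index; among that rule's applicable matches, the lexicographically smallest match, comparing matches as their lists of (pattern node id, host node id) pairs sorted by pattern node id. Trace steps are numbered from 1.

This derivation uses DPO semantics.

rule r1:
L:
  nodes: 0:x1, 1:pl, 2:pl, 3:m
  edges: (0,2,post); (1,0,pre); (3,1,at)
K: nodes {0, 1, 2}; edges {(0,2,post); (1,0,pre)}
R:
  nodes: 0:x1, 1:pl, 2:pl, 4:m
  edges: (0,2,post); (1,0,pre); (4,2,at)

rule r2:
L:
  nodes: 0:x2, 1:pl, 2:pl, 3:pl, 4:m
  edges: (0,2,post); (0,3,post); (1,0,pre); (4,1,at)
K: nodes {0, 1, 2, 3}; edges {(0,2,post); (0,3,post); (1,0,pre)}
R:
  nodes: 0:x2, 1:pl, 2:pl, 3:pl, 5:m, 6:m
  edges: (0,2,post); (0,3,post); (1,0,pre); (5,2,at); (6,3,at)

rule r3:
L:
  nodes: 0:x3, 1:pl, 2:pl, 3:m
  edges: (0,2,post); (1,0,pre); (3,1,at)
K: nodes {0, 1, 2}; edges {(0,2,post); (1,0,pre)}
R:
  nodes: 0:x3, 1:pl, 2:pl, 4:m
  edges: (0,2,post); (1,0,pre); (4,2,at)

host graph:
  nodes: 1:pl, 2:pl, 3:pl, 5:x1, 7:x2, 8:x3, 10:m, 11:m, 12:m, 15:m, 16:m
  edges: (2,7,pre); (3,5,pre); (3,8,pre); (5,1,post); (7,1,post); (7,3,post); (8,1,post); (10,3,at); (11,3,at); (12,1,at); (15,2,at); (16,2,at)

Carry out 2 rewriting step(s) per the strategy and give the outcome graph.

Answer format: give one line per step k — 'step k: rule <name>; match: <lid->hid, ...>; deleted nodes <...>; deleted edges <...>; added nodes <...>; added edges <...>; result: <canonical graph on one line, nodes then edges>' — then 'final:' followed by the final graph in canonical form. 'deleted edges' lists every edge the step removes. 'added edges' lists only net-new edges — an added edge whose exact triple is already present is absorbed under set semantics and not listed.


step 1: rule r1; match: 0->5, 1->3, 2->1, 3->10; deleted nodes 10; deleted edges (10,3,at); added nodes 17; added edges (17,1,at); result: nodes: 1:pl, 2:pl, 3:pl, 5:x1, 7:x2, 8:x3, 11:m, 12:m, 15:m, 16:m, 17:m edges: (2,7,pre); (3,5,pre); (3,8,pre); (5,1,post); (7,1,post); (7,3,post); (8,1,post); (11,3,at); (12,1,at); (15,2,at); (16,2,at); (17,1,at)
step 2: rule r1; match: 0->5, 1->3, 2->1, 3->11; deleted nodes 11; deleted edges (11,3,at); added nodes 18; added edges (18,1,at); result: nodes: 1:pl, 2:pl, 3:pl, 5:x1, 7:x2, 8:x3, 12:m, 15:m, 16:m, 17:m, 18:m edges: (2,7,pre); (3,5,pre); (3,8,pre); (5,1,post); (7,1,post); (7,3,post); (8,1,post); (12,1,at); (15,2,at); (16,2,at); (17,1,at); (18,1,at)
final:
nodes: 1:pl, 2:pl, 3:pl, 5:x1, 7:x2, 8:x3, 12:m, 15:m, 16:m, 17:m, 18:m
edges: (2,7,pre); (3,5,pre); (3,8,pre); (5,1,post); (7,1,post); (7,3,post); (8,1,post); (12,1,at); (15,2,at); (16,2,at); (17,1,at); (18,1,at)


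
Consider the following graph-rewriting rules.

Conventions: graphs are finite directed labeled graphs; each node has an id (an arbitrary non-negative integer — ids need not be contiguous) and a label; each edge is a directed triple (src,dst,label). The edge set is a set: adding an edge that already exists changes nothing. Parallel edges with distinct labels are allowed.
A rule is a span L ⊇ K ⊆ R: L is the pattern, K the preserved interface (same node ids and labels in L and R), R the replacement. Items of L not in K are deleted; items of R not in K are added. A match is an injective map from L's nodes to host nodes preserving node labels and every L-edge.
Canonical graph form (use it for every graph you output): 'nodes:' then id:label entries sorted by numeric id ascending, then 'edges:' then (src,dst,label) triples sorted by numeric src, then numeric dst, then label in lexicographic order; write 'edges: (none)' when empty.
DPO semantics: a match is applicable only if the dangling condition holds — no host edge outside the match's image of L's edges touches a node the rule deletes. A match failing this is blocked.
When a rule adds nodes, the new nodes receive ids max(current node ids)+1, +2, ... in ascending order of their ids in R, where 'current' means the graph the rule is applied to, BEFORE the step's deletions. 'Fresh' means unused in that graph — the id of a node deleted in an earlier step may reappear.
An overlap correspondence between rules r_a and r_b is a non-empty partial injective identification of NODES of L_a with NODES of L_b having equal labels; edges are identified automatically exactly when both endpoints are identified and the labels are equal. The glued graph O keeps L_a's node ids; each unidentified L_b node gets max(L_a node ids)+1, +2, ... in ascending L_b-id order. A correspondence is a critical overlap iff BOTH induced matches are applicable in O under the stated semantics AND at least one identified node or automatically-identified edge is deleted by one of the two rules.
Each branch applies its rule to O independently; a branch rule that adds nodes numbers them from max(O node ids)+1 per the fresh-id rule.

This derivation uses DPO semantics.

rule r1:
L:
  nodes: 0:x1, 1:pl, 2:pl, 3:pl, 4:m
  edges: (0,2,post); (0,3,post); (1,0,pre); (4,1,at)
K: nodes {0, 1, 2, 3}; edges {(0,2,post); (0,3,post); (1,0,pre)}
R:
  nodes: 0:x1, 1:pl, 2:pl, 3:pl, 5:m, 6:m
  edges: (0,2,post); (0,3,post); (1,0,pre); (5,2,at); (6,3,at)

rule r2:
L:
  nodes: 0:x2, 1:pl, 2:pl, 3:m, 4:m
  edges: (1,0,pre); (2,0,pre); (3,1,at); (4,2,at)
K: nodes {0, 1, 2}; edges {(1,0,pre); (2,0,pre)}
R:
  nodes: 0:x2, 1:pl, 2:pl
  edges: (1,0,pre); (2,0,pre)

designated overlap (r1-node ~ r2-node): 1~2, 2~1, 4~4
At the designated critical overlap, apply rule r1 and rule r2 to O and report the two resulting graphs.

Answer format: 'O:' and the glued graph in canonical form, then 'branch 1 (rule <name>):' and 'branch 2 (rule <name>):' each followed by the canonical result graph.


O:
nodes: 0:x1, 1:pl, 2:pl, 3:pl, 4:m, 5:x2, 6:m
edges: (0,2,post); (0,3,post); (1,0,pre); (1,5,pre); (2,5,pre); (4,1,at); (6,2,at)
branch 1 (rule r1):
nodes: 0:x1, 1:pl, 2:pl, 3:pl, 5:x2, 6:m, 7:m, 8:m
edges: (0,2,post); (0,3,post); (1,0,pre); (1,5,pre); (2,5,pre); (6,2,at); (7,2,at); (8,3,at)
branch 2 (rule r2):
nodes: 0:x1, 1:pl, 2:pl, 3:pl, 5:x2
edges: (0,2,post); (0,3,post); (1,0,pre); (1,5,pre); (2,5,pre)
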